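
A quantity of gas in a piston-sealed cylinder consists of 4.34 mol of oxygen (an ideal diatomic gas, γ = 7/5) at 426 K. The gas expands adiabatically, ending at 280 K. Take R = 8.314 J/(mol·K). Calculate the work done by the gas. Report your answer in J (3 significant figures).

Adiabatic ⇒ Q = 0, so W_by = −ΔU = nCᵥ(T₁ − T₂).
Cᵥ = 5R/2 = 20.79 J/(mol·K).
W = (4.34)(20.79)(426 − 280) = 13170 J.

W ≈ 13200 J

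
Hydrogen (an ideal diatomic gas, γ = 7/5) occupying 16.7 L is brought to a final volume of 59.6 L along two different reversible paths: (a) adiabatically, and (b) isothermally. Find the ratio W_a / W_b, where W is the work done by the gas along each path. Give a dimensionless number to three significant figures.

Path (a) adiabatic: W = P₁V₁(1 − (V₁/V₂)^(γ−1))/(γ−1) → W_a/(P₁V₁) = 0.9971.
Path (b) isothermal: W = P₁V₁ ln(V₂/V₁) → W_b/(P₁V₁) = 1.272.
W_a / W_b = 0.9971 / 1.272 = 0.7837.

W_a / W_b ≈ 0.784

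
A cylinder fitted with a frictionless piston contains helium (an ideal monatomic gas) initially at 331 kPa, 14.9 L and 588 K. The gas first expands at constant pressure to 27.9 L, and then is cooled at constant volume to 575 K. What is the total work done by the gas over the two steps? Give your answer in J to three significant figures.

W_total ≈ 4300 J

Step 1 (isobaric): W = PΔV = (331 kPa)(27.9 − 14.9 L) = 4303 J.
Step 2 (isochoric): W = 0 (constant volume).
W_total = 4303 + 0 = 4303 J.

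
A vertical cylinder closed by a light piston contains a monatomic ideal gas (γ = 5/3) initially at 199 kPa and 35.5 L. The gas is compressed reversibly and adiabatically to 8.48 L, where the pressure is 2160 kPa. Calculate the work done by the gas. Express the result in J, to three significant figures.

Adiabatic: W = (P₁V₁ − P₂V₂)/(γ − 1) with γ = 5/3.
P₁V₁ = 7064 J, P₂V₂ = 18317 J.
W = (7064 − 18317) / 0.6667 = -16878 J.

W ≈ -16900 J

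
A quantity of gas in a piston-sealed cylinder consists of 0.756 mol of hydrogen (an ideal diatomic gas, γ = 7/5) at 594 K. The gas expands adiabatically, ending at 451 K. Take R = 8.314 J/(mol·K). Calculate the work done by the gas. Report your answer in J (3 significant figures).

W ≈ 2250 J

Adiabatic ⇒ Q = 0, so W_by = −ΔU = nCᵥ(T₁ − T₂).
Cᵥ = 5R/2 = 20.79 J/(mol·K).
W = (0.756)(20.79)(594 − 451) = 2247 J.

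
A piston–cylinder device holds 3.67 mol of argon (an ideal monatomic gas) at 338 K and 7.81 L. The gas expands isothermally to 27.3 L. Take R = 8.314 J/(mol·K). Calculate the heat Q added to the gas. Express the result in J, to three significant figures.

Q ≈ 12900 J

Isothermal ⇒ ΔU = 0, so Q = W = nRT ln(V₂/V₁).
Q = (3.67)(8.314)(338) ln(27.3/7.81) = 10313 × 1.251 = 12907 J.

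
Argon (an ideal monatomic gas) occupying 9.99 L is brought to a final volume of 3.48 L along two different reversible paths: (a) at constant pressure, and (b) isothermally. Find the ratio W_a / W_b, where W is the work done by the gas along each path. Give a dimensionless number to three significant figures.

Path (a) isobaric: W = P₁(V₂ − V₁) → W_a/(P₁V₁) = -0.6517.
Path (b) isothermal: W = P₁V₁ ln(V₂/V₁) → W_b/(P₁V₁) = -1.055.
W_a / W_b = -0.6517 / -1.055 = 0.6179.

W_a / W_b ≈ 0.618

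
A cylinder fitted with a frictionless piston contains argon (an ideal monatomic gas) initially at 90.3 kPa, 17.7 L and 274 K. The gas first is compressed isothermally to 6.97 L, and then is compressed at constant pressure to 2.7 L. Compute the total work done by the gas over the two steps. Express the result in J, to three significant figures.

W_total ≈ -2470 J

Step 1 (isothermal): W = P₁V₁ ln(V₂/V₁) = (1598) ln(6.97/17.7) = -1490 J.
After step 1: P = 229.3 kPa, V = 6.97 L, T = 274 K.
Step 2 (isobaric): W = PΔV = (229.3 kPa)(2.7 − 6.97 L) = -979.2 J.
W_total = -1490 − 979.2 = -2469 J.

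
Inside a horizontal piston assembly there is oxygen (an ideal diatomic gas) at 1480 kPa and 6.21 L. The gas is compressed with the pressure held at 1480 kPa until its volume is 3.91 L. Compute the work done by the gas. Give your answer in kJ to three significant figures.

Isobaric: W = P ΔV.
W = (1480 kPa)(3.91 − 6.21 L) = (1480)(-2.3) = -3404 J.

W ≈ -3.40 kJ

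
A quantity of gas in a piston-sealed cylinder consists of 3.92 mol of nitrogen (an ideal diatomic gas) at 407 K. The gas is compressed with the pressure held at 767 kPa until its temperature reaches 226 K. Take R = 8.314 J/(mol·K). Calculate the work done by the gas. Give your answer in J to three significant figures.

W ≈ -5900 J

Isobaric: W = P ΔV = nR ΔT.
W = (3.92)(8.314)(226 − 407) = -5899 J.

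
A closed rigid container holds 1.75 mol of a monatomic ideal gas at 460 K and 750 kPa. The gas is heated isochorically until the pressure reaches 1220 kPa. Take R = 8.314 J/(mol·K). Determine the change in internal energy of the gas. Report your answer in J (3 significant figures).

Constant volume ⇒ W = 0, so Q = ΔU = nCᵥΔT with Cᵥ = 3R/2 = 12.47 J/(mol·K).
At constant V, T₂/T₁ = P₂/P₁ ⇒ ΔT = T₁(P₂/P₁ − 1) = 460·(1220/750 − 1) = 288.3 K.
ΔU = (1.75)(12.47)(288.3) = 6291 J.

ΔU ≈ 6290 J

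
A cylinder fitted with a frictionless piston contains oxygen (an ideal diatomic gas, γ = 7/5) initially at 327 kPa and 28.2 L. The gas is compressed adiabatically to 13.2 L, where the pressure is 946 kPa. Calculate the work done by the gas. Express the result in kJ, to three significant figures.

W ≈ -8.16 kJ

Adiabatic: W = (P₁V₁ − P₂V₂)/(γ − 1) with γ = 7/5.
P₁V₁ = 9221 J, P₂V₂ = 12487 J.
W = (9221 − 12487) / 0.4 = -8164 J.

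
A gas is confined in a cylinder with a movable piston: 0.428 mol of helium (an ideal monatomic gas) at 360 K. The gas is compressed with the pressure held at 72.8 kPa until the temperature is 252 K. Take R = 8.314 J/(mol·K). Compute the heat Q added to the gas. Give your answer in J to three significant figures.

Isobaric: W = nRΔT = (0.428)(8.314)(-108) = -384.3 J.
ΔU = nCᵥΔT with Cᵥ = 3R/2: ΔU = (0.428)(12.47)(-108) = -576.5 J.
Q = ΔU + W = -576.5 − 384.3 = -960.8 J.

Q ≈ -961 J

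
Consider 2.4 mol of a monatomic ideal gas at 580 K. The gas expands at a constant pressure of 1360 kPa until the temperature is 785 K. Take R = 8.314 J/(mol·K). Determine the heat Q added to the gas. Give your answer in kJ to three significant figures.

Isobaric: W = nRΔT = (2.4)(8.314)(205) = 4090 J.
ΔU = nCᵥΔT with Cᵥ = 3R/2: ΔU = (2.4)(12.47)(205) = 6136 J.
Q = ΔU + W = 6136 + 4090 = 10226 J.

Q ≈ 10.2 kJ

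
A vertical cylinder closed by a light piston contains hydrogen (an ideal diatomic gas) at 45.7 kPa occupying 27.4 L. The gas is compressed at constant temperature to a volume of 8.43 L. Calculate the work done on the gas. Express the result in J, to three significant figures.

W ≈ 1480 J

Isothermal: W = nRT ln(V₂/V₁) = P₁V₁ ln(V₂/V₁).
P₁V₁ = (45.7 kPa)(27.4 L) = 1252 J.
W = 1252 × ln(8.43/27.4) = 1252 × -1.179
W_by_gas = -1476 J; work on gas = −W_by = 1476 J.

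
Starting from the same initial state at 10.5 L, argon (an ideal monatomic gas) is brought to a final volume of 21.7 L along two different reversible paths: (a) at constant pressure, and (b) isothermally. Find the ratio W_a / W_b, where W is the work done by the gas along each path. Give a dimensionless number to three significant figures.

W_a / W_b ≈ 1.47

Path (a) isobaric: W = P₁(V₂ − V₁) → W_a/(P₁V₁) = 1.067.
Path (b) isothermal: W = P₁V₁ ln(V₂/V₁) → W_b/(P₁V₁) = 0.7259.
W_a / W_b = 1.067 / 0.7259 = 1.469.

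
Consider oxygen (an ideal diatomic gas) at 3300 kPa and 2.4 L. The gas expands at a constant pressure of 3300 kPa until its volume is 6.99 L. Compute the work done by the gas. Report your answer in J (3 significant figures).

Isobaric: W = P ΔV.
W = (3300 kPa)(6.99 − 2.4 L) = (3300)(4.59) = 15147 J.

W ≈ 15100 J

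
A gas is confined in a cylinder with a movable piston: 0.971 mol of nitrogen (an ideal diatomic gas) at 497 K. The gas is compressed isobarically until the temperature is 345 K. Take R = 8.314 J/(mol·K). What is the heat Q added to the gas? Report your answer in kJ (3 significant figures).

Isobaric: W = nRΔT = (0.971)(8.314)(-152) = -1227 J.
ΔU = nCᵥΔT with Cᵥ = 5R/2: ΔU = (0.971)(20.79)(-152) = -3068 J.
Q = ΔU + W = -3068 − 1227 = -4295 J.

Q ≈ -4.29 kJ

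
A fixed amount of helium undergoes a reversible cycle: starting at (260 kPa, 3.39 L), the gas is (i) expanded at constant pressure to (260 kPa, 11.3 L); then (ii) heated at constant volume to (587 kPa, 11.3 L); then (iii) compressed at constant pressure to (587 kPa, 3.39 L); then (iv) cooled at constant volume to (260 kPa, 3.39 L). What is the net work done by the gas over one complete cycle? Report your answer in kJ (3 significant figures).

Constant-volume legs do no work.
W(i) = (260)(11.3 − 3.39) = 2057 J; W(iii) = (587)(3.39 − 11.3) = -4643 J.
W_net = 2057 − 4643 = -2587 J (the counter-clockwise enclosed area).

W_net ≈ -2.59 kJ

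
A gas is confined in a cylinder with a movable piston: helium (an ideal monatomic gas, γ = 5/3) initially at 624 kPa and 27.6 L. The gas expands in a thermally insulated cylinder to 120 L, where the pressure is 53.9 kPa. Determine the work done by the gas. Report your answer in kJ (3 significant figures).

Adiabatic: W = (P₁V₁ − P₂V₂)/(γ − 1) with γ = 5/3.
P₁V₁ = 17222 J, P₂V₂ = 6468 J.
W = (17222 − 6468) / 0.6667 = 16132 J.

W ≈ 16.1 kJ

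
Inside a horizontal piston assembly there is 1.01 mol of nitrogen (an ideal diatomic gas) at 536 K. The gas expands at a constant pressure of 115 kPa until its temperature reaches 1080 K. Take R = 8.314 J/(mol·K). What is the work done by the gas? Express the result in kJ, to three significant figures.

W ≈ 4.57 kJ

Isobaric: W = P ΔV = nR ΔT.
W = (1.01)(8.314)(1080 − 536) = 4568 J.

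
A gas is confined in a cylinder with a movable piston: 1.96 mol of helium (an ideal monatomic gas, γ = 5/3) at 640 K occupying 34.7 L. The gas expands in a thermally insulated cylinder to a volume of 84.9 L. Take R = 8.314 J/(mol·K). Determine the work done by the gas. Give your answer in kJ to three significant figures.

W ≈ 7.03 kJ

Adiabatic: TV^(γ−1) = const with γ = 5/3.
T₂ = T₁ (V₁/V₂)^(γ−1) = 640 × (34.7/84.9)^0.667 = 640 × 0.5507 = 352.5 K.
W_by = nCᵥ(T₁ − T₂) = (1.96)(12.47)(640 − 352.5) = 7028 J.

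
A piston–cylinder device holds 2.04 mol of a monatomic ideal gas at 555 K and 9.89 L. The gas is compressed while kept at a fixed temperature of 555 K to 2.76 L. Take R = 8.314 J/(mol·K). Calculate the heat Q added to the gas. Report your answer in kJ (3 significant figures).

Q ≈ -12.0 kJ

Isothermal ⇒ ΔU = 0, so Q = W = nRT ln(V₂/V₁).
Q = (2.04)(8.314)(555) ln(2.76/9.89) = 9413 × -1.276 = -12014 J.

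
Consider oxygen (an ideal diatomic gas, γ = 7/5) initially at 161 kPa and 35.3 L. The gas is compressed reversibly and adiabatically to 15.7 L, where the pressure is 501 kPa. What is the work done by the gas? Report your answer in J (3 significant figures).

W ≈ -5460 J

Adiabatic: W = (P₁V₁ − P₂V₂)/(γ − 1) with γ = 7/5.
P₁V₁ = 5683 J, P₂V₂ = 7866 J.
W = (5683 − 7866) / 0.4 = -5456 J.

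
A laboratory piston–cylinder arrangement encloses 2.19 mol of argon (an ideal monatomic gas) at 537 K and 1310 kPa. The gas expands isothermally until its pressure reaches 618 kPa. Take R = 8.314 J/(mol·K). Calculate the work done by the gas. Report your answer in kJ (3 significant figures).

W ≈ 7.35 kJ

Isothermal process: W = nRT ln(V₂/V₁) = nRT ln(P₁/P₂).
W = (2.19)(8.314)(537) × ln(1310/618)
  = 9778 × ln(2.12) = 9778 × 0.7513
W_by_gas = 7346 J.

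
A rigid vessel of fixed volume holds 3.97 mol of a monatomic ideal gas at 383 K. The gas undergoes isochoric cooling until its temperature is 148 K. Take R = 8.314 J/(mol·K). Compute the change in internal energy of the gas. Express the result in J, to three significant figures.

Constant volume ⇒ W = 0, so Q = ΔU = nCᵥΔT with Cᵥ = 3R/2 = 12.47 J/(mol·K).
ΔU = (3.97)(12.47)(148 − 383) = -11635 J.

ΔU ≈ -11600 J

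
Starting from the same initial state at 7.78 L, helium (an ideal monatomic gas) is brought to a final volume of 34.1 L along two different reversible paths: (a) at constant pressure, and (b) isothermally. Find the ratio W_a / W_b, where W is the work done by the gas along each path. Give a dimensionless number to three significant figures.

W_a / W_b ≈ 2.29

Path (a) isobaric: W = P₁(V₂ − V₁) → W_a/(P₁V₁) = 3.383.
Path (b) isothermal: W = P₁V₁ ln(V₂/V₁) → W_b/(P₁V₁) = 1.478.
W_a / W_b = 3.383 / 1.478 = 2.289.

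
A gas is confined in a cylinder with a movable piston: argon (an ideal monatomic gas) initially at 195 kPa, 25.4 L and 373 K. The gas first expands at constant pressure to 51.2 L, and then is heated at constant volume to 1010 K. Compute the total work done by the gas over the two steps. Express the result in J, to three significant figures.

Step 1 (isobaric): W = PΔV = (195 kPa)(51.2 − 25.4 L) = 5031 J.
Step 2 (isochoric): W = 0 (constant volume).
W_total = 5031 + 0 = 5031 J.

W_total ≈ 5030 J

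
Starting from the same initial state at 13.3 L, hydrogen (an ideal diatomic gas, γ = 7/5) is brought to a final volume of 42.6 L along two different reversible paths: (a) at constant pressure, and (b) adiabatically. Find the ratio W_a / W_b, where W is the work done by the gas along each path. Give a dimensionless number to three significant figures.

Path (a) isobaric: W = P₁(V₂ − V₁) → W_a/(P₁V₁) = 2.203.
Path (b) adiabatic: W = P₁V₁(1 − (V₁/V₂)^(γ−1))/(γ−1) → W_b/(P₁V₁) = 0.9307.
W_a / W_b = 2.203 / 0.9307 = 2.367.

W_a / W_b ≈ 2.37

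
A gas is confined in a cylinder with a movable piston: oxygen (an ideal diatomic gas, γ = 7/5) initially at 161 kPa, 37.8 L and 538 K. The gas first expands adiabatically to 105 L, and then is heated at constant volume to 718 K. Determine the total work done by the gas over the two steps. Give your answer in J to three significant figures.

W_total ≈ 5100 J

Step 1 (adiabatic): W = (P₁V₁ − P₂V₂)/(γ−1) = (6086 − 4044)/0.4 = 5104 J.
Step 2 (isochoric): W = 0 (constant volume).
W_total = 5104 + 0 = 5104 J.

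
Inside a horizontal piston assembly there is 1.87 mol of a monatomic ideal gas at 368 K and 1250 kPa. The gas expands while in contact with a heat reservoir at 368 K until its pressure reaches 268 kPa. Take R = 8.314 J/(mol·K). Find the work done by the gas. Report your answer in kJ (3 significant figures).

Isothermal process: W = nRT ln(V₂/V₁) = nRT ln(P₁/P₂).
W = (1.87)(8.314)(368) × ln(1250/268)
  = 5721 × ln(4.664) = 5721 × 1.54
W_by_gas = 8810 J.

W ≈ 8.81 kJ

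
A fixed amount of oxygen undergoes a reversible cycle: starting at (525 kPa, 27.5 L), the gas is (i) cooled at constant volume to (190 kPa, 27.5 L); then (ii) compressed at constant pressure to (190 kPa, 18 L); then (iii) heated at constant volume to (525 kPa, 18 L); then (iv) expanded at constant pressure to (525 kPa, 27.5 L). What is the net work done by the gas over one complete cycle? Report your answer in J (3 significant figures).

Constant-volume legs do no work.
W(ii) = (190)(18 − 27.5) = -1805 J; W(iv) = (525)(27.5 − 18) = 4988 J.
W_net = -1805 + 4988 = 3182 J (the clockwise enclosed area).

W_net ≈ 3180 J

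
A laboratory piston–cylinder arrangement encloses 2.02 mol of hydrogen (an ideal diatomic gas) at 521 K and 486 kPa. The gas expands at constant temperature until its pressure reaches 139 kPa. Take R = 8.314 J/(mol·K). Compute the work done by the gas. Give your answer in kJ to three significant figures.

Isothermal process: W = nRT ln(V₂/V₁) = nRT ln(P₁/P₂).
W = (2.02)(8.314)(521) × ln(486/139)
  = 8750 × ln(3.496) = 8750 × 1.252
W_by_gas = 10952 J.

W ≈ 11.0 kJ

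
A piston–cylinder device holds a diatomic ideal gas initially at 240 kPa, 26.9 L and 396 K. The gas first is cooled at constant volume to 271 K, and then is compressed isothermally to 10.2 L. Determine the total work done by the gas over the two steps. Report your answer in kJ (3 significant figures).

W_total ≈ -4.28 kJ

Step 1 (isochoric): W = 0 (constant volume).
After step 1: P = 164.2 kPa (V unchanged).
Step 2 (isothermal): W = P₁V₁ ln(V₂/V₁) = (4418) ln(10.2/26.9) = -4284 J.
W_total = 0 − 4284 = -4284 J.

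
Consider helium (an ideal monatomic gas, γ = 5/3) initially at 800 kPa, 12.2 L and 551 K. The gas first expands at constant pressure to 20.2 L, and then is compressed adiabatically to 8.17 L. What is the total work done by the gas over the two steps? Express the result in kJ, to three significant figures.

W_total ≈ -13.7 kJ

Step 1 (isobaric): W = PΔV = (800 kPa)(20.2 − 12.2 L) = 6400 J.
After step 1: P = 800 kPa, V = 20.2 L, T = 912.3 K.
Step 2 (adiabatic): W = (P₁V₁ − P₂V₂)/(γ−1) = (16160 − 29548)/0.667 = -20082 J.
W_total = 6400 − 20082 = -13682 J.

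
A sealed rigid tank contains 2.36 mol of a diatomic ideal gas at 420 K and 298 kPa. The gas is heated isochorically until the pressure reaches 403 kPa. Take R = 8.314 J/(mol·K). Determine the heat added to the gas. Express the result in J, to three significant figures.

Q ≈ 7260 J

Constant volume ⇒ W = 0, so Q = ΔU = nCᵥΔT with Cᵥ = 5R/2 = 20.79 J/(mol·K).
At constant V, T₂/T₁ = P₂/P₁ ⇒ ΔT = T₁(P₂/P₁ − 1) = 420·(403/298 − 1) = 148 K.
ΔU = (2.36)(20.79)(148) = 7259 J.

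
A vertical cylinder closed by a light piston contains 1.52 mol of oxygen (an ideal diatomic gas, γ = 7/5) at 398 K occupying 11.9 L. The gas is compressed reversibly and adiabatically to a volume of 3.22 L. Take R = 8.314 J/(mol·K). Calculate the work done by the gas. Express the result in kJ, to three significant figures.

Adiabatic: TV^(γ−1) = const with γ = 7/5.
T₂ = T₁ (V₁/V₂)^(γ−1) = 398 × (11.9/3.22)^0.4 = 398 × 1.687 = 671.4 K.
W_by = nCᵥ(T₁ − T₂) = (1.52)(20.79)(398 − 671.4) = -8637 J.

W ≈ -8.64 kJ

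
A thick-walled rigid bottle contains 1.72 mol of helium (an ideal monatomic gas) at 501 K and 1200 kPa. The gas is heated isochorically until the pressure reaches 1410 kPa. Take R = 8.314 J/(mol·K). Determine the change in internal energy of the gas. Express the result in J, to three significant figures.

Constant volume ⇒ W = 0, so Q = ΔU = nCᵥΔT with Cᵥ = 3R/2 = 12.47 J/(mol·K).
At constant V, T₂/T₁ = P₂/P₁ ⇒ ΔT = T₁(P₂/P₁ − 1) = 501·(1410/1200 − 1) = 87.68 K.
ΔU = (1.72)(12.47)(87.68) = 1881 J.

ΔU ≈ 1880 J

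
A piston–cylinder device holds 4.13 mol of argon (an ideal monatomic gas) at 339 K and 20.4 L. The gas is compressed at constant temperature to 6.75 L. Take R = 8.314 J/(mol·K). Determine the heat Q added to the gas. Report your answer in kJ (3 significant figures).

Isothermal ⇒ ΔU = 0, so Q = W = nRT ln(V₂/V₁).
Q = (4.13)(8.314)(339) ln(6.75/20.4) = 11640 × -1.106 = -12874 J.

Q ≈ -12.9 kJ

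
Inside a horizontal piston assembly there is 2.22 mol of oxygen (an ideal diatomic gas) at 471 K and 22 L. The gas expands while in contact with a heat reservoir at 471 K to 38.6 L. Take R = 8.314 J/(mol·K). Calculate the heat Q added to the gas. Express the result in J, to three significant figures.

Q ≈ 4890 J

Isothermal ⇒ ΔU = 0, so Q = W = nRT ln(V₂/V₁).
Q = (2.22)(8.314)(471) ln(38.6/22) = 8693 × 0.5622 = 4887 J.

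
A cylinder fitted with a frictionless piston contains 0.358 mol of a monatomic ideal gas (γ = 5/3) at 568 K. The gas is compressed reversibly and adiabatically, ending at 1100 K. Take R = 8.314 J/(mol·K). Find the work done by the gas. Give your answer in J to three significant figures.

Adiabatic ⇒ Q = 0, so W_by = −ΔU = nCᵥ(T₁ − T₂).
Cᵥ = 3R/2 = 12.47 J/(mol·K).
W = (0.358)(12.47)(568 − 1100) = -2375 J.

W ≈ -2380 J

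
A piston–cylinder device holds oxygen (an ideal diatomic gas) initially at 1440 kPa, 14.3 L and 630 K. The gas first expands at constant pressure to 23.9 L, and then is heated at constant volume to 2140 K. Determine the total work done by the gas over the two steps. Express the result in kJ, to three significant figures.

W_total ≈ 13.8 kJ

Step 1 (isobaric): W = PΔV = (1440 kPa)(23.9 − 14.3 L) = 13824 J.
Step 2 (isochoric): W = 0 (constant volume).
W_total = 13824 + 0 = 13824 J.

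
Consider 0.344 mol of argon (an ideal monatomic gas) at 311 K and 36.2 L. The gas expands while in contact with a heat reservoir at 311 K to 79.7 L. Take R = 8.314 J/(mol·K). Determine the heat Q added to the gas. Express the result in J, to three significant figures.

Isothermal ⇒ ΔU = 0, so Q = W = nRT ln(V₂/V₁).
Q = (0.344)(8.314)(311) ln(79.7/36.2) = 889.5 × 0.7892 = 702 J.

Q ≈ 702 J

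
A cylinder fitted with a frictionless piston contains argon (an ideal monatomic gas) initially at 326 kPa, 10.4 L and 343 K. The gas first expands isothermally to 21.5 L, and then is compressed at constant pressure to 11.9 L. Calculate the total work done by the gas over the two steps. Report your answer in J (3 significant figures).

W_total ≈ 948 J

Step 1 (isothermal): W = P₁V₁ ln(V₂/V₁) = (3390) ln(21.5/10.4) = 2462 J.
After step 1: P = 157.7 kPa, V = 21.5 L, T = 343 K.
Step 2 (isobaric): W = PΔV = (157.7 kPa)(11.9 − 21.5 L) = -1514 J.
W_total = 2462 − 1514 = 948.4 J.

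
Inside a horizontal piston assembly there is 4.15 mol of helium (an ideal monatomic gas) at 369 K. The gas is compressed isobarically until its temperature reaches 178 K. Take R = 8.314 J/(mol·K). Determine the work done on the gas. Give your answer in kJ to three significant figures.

W ≈ 6.59 kJ

Isobaric: W = P ΔV = nR ΔT.
W = (4.15)(8.314)(178 − 369) = -6590 J.
Work on gas = −W_by = 6590 J.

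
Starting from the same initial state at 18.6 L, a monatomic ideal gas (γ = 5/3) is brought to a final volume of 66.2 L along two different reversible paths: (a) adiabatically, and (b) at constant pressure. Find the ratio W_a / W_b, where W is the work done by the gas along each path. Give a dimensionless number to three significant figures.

W_a / W_b ≈ 0.335

Path (a) adiabatic: W = P₁V₁(1 − (V₁/V₂)^(γ−1))/(γ−1) → W_a/(P₁V₁) = 0.8565.
Path (b) isobaric: W = P₁(V₂ − V₁) → W_b/(P₁V₁) = 2.559.
W_a / W_b = 0.8565 / 2.559 = 0.3347.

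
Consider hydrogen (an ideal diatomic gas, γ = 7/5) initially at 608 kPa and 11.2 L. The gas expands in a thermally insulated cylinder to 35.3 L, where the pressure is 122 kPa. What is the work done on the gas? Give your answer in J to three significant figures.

Adiabatic: W = (P₁V₁ − P₂V₂)/(γ − 1) with γ = 7/5.
P₁V₁ = 6810 J, P₂V₂ = 4307 J.
W = (6810 − 4307) / 0.4 = 6258 J.
Work on gas = −W_by = -6258 J.

W ≈ -6260 J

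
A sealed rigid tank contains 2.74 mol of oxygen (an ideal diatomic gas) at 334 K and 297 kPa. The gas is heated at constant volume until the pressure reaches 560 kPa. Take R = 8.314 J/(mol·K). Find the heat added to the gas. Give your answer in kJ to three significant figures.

Constant volume ⇒ W = 0, so Q = ΔU = nCᵥΔT with Cᵥ = 5R/2 = 20.79 J/(mol·K).
At constant V, T₂/T₁ = P₂/P₁ ⇒ ΔT = T₁(P₂/P₁ − 1) = 334·(560/297 − 1) = 295.8 K.
ΔU = (2.74)(20.79)(295.8) = 16844 J.

Q ≈ 16.8 kJ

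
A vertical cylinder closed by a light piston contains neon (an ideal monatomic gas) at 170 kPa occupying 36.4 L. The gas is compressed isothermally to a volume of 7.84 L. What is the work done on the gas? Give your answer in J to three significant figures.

W ≈ 9500 J

Isothermal: W = nRT ln(V₂/V₁) = P₁V₁ ln(V₂/V₁).
P₁V₁ = (170 kPa)(36.4 L) = 6188 J.
W = 6188 × ln(7.84/36.4) = 6188 × -1.535
W_by_gas = -9501 J; work on gas = −W_by = 9501 J.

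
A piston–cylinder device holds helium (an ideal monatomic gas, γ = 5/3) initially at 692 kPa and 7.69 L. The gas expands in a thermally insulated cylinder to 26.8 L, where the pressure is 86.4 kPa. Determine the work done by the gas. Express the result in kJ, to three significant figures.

W ≈ 4.51 kJ

Adiabatic: W = (P₁V₁ − P₂V₂)/(γ − 1) with γ = 5/3.
P₁V₁ = 5321 J, P₂V₂ = 2316 J.
W = (5321 − 2316) / 0.6667 = 4509 J.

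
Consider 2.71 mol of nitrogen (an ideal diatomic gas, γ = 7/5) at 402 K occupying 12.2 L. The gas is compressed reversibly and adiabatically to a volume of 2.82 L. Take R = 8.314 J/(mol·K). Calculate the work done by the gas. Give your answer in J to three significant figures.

W ≈ -18000 J

Adiabatic: TV^(γ−1) = const with γ = 7/5.
T₂ = T₁ (V₁/V₂)^(γ−1) = 402 × (12.2/2.82)^0.4 = 402 × 1.797 = 722.2 K.
W_by = nCᵥ(T₁ − T₂) = (2.71)(20.79)(402 − 722.2) = -18037 J.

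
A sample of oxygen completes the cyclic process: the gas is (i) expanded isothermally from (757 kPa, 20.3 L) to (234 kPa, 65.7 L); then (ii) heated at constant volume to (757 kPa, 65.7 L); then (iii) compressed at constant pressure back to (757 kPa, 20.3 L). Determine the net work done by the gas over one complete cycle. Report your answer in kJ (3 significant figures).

W_net ≈ -16.3 kJ

Leg (i): W = PᵢVᵢ ln(V_f/Vᵢ) = (15367) ln(65.7/20.3) = 18048 J.
Leg (ii): W = 0.
Leg (iii): W = PΔV = (757)(20.3 − 65.7) = -34368 J.
W_net = 18048 − 34368 = -16319 J.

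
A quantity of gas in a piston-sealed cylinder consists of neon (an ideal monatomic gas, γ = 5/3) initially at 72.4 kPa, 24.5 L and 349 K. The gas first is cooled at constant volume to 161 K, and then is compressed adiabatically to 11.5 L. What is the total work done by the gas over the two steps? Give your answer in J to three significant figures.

Step 1 (isochoric): W = 0 (constant volume).
After step 1: P = 33.4 kPa (V unchanged).
Step 2 (adiabatic): W = (P₁V₁ − P₂V₂)/(γ−1) = (818.3 − 1355)/0.667 = -804.8 J.
W_total = 0 − 804.8 = -804.8 J.

W_total ≈ -805 J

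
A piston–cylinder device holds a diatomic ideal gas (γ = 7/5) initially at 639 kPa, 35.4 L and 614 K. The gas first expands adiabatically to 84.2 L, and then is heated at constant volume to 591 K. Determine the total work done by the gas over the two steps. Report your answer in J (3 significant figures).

W_total ≈ 16600 J

Step 1 (adiabatic): W = (P₁V₁ − P₂V₂)/(γ−1) = (22621 − 15995)/0.4 = 16564 J.
Step 2 (isochoric): W = 0 (constant volume).
W_total = 16564 + 0 = 16564 J.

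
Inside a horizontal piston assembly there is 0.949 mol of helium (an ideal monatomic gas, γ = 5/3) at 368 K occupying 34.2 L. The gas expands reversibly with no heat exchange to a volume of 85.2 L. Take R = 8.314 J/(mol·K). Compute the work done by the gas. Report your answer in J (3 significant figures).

Adiabatic: TV^(γ−1) = const with γ = 5/3.
T₂ = T₁ (V₁/V₂)^(γ−1) = 368 × (34.2/85.2)^0.667 = 368 × 0.5442 = 200.2 K.
W_by = nCᵥ(T₁ − T₂) = (0.949)(12.47)(368 − 200.2) = 1985 J.

W ≈ 1990 J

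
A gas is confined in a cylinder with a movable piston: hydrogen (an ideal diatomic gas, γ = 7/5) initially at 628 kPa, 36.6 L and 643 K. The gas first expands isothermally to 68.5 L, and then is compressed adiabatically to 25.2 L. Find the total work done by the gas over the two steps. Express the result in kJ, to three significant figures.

Step 1 (isothermal): W = P₁V₁ ln(V₂/V₁) = (22985) ln(68.5/36.6) = 14407 J.
After step 1: P = 335.5 kPa, V = 68.5 L, T = 643 K.
Step 2 (adiabatic): W = (P₁V₁ − P₂V₂)/(γ−1) = (22985 − 34289)/0.4 = -28261 J.
W_total = 14407 − 28261 = -13854 J.

W_total ≈ -13.9 kJ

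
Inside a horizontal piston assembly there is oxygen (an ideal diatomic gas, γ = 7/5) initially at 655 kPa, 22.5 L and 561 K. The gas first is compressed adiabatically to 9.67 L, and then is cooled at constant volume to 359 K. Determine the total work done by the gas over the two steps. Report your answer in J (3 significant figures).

Step 1 (adiabatic): W = (P₁V₁ − P₂V₂)/(γ−1) = (14738 − 20660)/0.4 = -14806 J.
Step 2 (isochoric): W = 0 (constant volume).
W_total = -14806 + 0 = -14806 J.

W_total ≈ -14800 J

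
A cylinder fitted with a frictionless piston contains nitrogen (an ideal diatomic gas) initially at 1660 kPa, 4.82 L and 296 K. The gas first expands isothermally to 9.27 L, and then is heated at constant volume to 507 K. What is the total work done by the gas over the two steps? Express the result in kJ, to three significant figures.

W_total ≈ 5.23 kJ

Step 1 (isothermal): W = P₁V₁ ln(V₂/V₁) = (8001) ln(9.27/4.82) = 5233 J.
Step 2 (isochoric): W = 0 (constant volume).
W_total = 5233 + 0 = 5233 J.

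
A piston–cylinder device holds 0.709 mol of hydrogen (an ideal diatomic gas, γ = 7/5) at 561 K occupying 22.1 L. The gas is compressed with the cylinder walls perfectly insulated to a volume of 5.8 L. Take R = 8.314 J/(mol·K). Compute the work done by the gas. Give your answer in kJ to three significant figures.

W ≈ -5.85 kJ

Adiabatic: TV^(γ−1) = const with γ = 7/5.
T₂ = T₁ (V₁/V₂)^(γ−1) = 561 × (22.1/5.8)^0.4 = 561 × 1.708 = 958 K.
W_by = nCᵥ(T₁ − T₂) = (0.709)(20.79)(561 − 958) = -5850 J.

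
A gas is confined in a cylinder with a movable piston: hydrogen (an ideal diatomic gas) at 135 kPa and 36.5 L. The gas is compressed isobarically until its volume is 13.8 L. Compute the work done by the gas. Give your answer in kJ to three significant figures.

Isobaric: W = P ΔV.
W = (135 kPa)(13.8 − 36.5 L) = (135)(-22.7) = -3064 J.

W ≈ -3.06 kJ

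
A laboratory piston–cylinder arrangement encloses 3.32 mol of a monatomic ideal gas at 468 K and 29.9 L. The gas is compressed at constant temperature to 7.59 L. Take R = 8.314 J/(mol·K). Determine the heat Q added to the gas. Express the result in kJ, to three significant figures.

Q ≈ -17.7 kJ

Isothermal ⇒ ΔU = 0, so Q = W = nRT ln(V₂/V₁).
Q = (3.32)(8.314)(468) ln(7.59/29.9) = 12918 × -1.371 = -17711 J.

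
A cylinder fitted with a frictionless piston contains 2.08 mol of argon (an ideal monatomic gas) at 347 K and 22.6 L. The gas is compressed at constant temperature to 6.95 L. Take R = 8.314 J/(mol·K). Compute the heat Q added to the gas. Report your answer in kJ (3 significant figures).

Isothermal ⇒ ΔU = 0, so Q = W = nRT ln(V₂/V₁).
Q = (2.08)(8.314)(347) ln(6.95/22.6) = 6001 × -1.179 = -7076 J.

Q ≈ -7.08 kJ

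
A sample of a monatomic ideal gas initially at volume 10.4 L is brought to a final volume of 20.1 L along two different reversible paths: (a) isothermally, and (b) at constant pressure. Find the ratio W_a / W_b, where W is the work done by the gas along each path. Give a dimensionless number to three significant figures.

W_a / W_b ≈ 0.706

Path (a) isothermal: W = P₁V₁ ln(V₂/V₁) → W_a/(P₁V₁) = 0.6589.
Path (b) isobaric: W = P₁(V₂ − V₁) → W_b/(P₁V₁) = 0.9327.
W_a / W_b = 0.6589 / 0.9327 = 0.7065.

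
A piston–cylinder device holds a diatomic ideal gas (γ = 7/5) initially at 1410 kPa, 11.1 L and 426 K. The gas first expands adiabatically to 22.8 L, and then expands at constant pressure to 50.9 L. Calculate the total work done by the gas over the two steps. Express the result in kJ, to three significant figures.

W_total ≈ 24.3 kJ

Step 1 (adiabatic): W = (P₁V₁ − P₂V₂)/(γ−1) = (15651 − 11735)/0.4 = 9789 J.
After step 1: P = 514.7 kPa, V = 22.8 L, T = 319.4 K.
Step 2 (isobaric): W = PΔV = (514.7 kPa)(50.9 − 22.8 L) = 14463 J.
W_total = 9789 + 14463 = 24252 J.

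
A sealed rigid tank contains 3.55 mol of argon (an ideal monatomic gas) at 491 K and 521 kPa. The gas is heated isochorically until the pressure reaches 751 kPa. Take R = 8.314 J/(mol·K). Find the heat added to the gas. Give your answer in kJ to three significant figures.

Q ≈ 9.60 kJ

Constant volume ⇒ W = 0, so Q = ΔU = nCᵥΔT with Cᵥ = 3R/2 = 12.47 J/(mol·K).
At constant V, T₂/T₁ = P₂/P₁ ⇒ ΔT = T₁(P₂/P₁ − 1) = 491·(751/521 − 1) = 216.8 K.
ΔU = (3.55)(12.47)(216.8) = 9596 J.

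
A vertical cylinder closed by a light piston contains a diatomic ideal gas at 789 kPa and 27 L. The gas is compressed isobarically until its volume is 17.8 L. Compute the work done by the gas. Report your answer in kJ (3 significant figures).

W ≈ -7.26 kJ

Isobaric: W = P ΔV.
W = (789 kPa)(17.8 − 27 L) = (789)(-9.2) = -7259 J.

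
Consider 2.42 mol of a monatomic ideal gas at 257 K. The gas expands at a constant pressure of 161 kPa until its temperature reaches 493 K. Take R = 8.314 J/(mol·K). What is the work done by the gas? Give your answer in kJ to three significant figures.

W ≈ 4.75 kJ

Isobaric: W = P ΔV = nR ΔT.
W = (2.42)(8.314)(493 − 257) = 4748 J.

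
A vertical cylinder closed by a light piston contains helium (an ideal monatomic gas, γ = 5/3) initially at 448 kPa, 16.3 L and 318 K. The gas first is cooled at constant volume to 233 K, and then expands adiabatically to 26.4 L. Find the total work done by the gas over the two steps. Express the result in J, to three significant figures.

Step 1 (isochoric): W = 0 (constant volume).
After step 1: P = 328.3 kPa (V unchanged).
Step 2 (adiabatic): W = (P₁V₁ − P₂V₂)/(γ−1) = (5351 − 3880)/0.667 = 2206 J.
W_total = 0 + 2206 = 2206 J.

W_total ≈ 2210 J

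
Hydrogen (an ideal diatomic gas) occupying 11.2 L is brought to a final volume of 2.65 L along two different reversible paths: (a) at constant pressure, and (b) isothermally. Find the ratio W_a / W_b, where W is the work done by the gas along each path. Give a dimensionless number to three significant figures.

Path (a) isobaric: W = P₁(V₂ − V₁) → W_a/(P₁V₁) = -0.7634.
Path (b) isothermal: W = P₁V₁ ln(V₂/V₁) → W_b/(P₁V₁) = -1.441.
W_a / W_b = -0.7634 / -1.441 = 0.5296.

W_a / W_b ≈ 0.530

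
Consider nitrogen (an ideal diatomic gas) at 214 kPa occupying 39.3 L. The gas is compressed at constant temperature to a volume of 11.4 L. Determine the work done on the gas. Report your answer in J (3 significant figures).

W ≈ 10400 J

Isothermal: W = nRT ln(V₂/V₁) = P₁V₁ ln(V₂/V₁).
P₁V₁ = (214 kPa)(39.3 L) = 8410 J.
W = 8410 × ln(11.4/39.3) = 8410 × -1.238
W_by_gas = -10409 J; work on gas = −W_by = 10409 J.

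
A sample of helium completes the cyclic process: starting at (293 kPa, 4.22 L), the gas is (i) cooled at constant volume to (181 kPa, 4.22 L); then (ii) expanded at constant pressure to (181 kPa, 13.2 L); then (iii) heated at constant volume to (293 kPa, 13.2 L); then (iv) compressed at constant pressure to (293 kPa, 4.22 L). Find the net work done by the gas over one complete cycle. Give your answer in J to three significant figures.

W_net ≈ -1010 J

Constant-volume legs do no work.
W(ii) = (181)(13.2 − 4.22) = 1625 J; W(iv) = (293)(4.22 − 13.2) = -2631 J.
W_net = 1625 − 2631 = -1006 J (the counter-clockwise enclosed area).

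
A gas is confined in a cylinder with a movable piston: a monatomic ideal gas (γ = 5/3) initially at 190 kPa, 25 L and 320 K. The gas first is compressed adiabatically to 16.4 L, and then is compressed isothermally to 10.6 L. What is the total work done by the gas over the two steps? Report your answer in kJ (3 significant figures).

W_total ≈ -5.06 kJ

Step 1 (adiabatic): W = (P₁V₁ − P₂V₂)/(γ−1) = (4750 − 6292)/0.667 = -2312 J.
After step 1: P = 383.6 kPa, V = 16.4 L, T = 423.9 K.
Step 2 (isothermal): W = P₁V₁ ln(V₂/V₁) = (6292) ln(10.6/16.4) = -2746 J.
W_total = -2312 − 2746 = -5058 J.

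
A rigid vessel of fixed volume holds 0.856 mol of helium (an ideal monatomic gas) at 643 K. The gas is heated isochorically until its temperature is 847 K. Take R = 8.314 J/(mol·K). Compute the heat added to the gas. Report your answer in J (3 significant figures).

Q ≈ 2180 J

Constant volume ⇒ W = 0, so Q = ΔU = nCᵥΔT with Cᵥ = 3R/2 = 12.47 J/(mol·K).
ΔU = (0.856)(12.47)(847 − 643) = 2178 J.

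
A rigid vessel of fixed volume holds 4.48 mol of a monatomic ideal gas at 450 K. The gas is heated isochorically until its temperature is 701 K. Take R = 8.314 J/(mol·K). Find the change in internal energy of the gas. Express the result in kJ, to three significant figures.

ΔU ≈ 14.0 kJ

Constant volume ⇒ W = 0, so Q = ΔU = nCᵥΔT with Cᵥ = 3R/2 = 12.47 J/(mol·K).
ΔU = (4.48)(12.47)(701 − 450) = 14023 J.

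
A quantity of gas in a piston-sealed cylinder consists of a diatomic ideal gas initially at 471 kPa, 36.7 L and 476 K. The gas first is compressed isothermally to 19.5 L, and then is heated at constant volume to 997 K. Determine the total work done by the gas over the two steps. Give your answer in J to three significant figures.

W_total ≈ -10900 J

Step 1 (isothermal): W = P₁V₁ ln(V₂/V₁) = (17286) ln(19.5/36.7) = -10931 J.
Step 2 (isochoric): W = 0 (constant volume).
W_total = -10931 + 0 = -10931 J.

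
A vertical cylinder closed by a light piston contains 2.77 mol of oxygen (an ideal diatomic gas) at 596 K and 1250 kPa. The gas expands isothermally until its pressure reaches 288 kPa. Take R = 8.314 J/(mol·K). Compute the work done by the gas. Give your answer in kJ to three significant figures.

W ≈ 20.1 kJ

Isothermal process: W = nRT ln(V₂/V₁) = nRT ln(P₁/P₂).
W = (2.77)(8.314)(596) × ln(1250/288)
  = 13726 × ln(4.34) = 13726 × 1.468
W_by_gas = 20149 J.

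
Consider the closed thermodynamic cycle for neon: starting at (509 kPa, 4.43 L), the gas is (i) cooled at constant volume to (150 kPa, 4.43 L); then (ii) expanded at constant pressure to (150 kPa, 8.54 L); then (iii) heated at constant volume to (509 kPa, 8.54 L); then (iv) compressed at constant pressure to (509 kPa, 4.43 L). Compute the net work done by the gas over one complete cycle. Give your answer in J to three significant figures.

W_net ≈ -1480 J

Constant-volume legs do no work.
W(ii) = (150)(8.54 − 4.43) = 616.5 J; W(iv) = (509)(4.43 − 8.54) = -2092 J.
W_net = 616.5 − 2092 = -1475 J (the counter-clockwise enclosed area).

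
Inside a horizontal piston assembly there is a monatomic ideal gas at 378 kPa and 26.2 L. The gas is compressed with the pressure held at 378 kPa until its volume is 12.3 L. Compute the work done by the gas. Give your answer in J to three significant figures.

W ≈ -5250 J

Isobaric: W = P ΔV.
W = (378 kPa)(12.3 − 26.2 L) = (378)(-13.9) = -5254 J.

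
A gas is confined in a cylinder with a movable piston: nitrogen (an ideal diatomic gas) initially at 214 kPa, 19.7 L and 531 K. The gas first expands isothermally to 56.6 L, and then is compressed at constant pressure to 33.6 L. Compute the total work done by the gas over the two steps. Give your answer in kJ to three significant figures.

Step 1 (isothermal): W = P₁V₁ ln(V₂/V₁) = (4216) ln(56.6/19.7) = 4449 J.
After step 1: P = 74.48 kPa, V = 56.6 L, T = 531 K.
Step 2 (isobaric): W = PΔV = (74.48 kPa)(33.6 − 56.6 L) = -1713 J.
W_total = 4449 − 1713 = 2736 J.

W_total ≈ 2.74 kJ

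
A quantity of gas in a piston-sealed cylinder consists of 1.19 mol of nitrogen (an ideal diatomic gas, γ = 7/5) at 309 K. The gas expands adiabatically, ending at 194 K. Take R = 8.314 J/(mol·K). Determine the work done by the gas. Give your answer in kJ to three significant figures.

W ≈ 2.84 kJ

Adiabatic ⇒ Q = 0, so W_by = −ΔU = nCᵥ(T₁ − T₂).
Cᵥ = 5R/2 = 20.79 J/(mol·K).
W = (1.19)(20.79)(309 − 194) = 2844 J.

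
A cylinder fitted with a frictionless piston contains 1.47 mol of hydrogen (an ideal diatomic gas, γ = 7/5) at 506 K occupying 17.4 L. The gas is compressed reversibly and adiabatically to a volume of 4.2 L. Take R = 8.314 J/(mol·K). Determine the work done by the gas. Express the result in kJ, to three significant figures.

Adiabatic: TV^(γ−1) = const with γ = 7/5.
T₂ = T₁ (V₁/V₂)^(γ−1) = 506 × (17.4/4.2)^0.4 = 506 × 1.766 = 893.5 K.
W_by = nCᵥ(T₁ − T₂) = (1.47)(20.79)(506 − 893.5) = -11838 J.

W ≈ -11.8 kJ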